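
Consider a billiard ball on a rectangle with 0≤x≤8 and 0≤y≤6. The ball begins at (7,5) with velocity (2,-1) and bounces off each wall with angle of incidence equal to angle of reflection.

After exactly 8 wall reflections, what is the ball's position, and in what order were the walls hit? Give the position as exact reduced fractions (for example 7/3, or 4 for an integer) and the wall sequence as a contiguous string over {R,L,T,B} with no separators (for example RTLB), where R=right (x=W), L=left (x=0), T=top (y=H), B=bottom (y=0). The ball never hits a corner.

1. t=1/2 → R at (8,9/2); v=(-2,-1)
2. t=4 → L at (0,1/2); v=(2,-1)
3. t=1/2 → B at (1,0); v=(2,1)
4. t=7/2 → R at (8,7/2); v=(-2,1)
5. t=5/2 → T at (3,6); v=(-2,-1)
6. t=3/2 → L at (0,9/2); v=(2,-1)
7. t=4 → R at (8,1/2); v=(-2,-1)
8. t=1/2 → B at (7,0); v=(-2,1)

Final position: (7,0)
Wall sequence: RLBRTLRB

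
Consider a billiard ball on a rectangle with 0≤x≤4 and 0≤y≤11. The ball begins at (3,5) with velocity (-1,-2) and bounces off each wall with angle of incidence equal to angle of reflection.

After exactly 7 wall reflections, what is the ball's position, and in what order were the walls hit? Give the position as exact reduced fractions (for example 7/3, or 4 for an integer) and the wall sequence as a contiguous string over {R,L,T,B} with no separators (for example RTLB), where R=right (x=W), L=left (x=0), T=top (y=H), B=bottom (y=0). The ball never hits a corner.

1. t=5/2 → B at (1/2,0); v=(-1,2)
2. t=1/2 → L at (0,1); v=(1,2)
3. t=4 → R at (4,9); v=(-1,2)
4. t=1 → T at (3,11); v=(-1,-2)
5. t=3 → L at (0,5); v=(1,-2)
6. t=5/2 → B at (5/2,0); v=(1,2)
7. t=3/2 → R at (4,3); v=(-1,2)

Final position: (4,3)
Wall sequence: BLRTLBR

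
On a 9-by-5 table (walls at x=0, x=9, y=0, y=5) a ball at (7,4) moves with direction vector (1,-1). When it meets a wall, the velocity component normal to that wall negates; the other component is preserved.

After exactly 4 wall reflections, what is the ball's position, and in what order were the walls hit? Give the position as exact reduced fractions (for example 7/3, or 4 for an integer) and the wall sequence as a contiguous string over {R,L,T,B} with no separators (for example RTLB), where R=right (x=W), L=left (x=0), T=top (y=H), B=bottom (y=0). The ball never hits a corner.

1. t=2 → R at (9,2); v=(-1,-1)
2. t=2 → B at (7,0); v=(-1,1)
3. t=5 → T at (2,5); v=(-1,-1)
4. t=2 → L at (0,3); v=(1,-1)

Final position: (0,3)
Wall sequence: RBTL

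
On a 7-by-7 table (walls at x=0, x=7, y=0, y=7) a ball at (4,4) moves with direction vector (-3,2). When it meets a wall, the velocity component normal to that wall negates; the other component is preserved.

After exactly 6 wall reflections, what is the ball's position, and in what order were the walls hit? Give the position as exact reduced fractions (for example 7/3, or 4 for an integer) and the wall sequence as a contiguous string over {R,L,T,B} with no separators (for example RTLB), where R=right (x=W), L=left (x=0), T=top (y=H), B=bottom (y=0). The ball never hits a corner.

Final position: (7,20/3)
Wall sequence: LTRBLR

1. t=4/3 → L at (0,20/3); v=(3,2)
2. t=1/6 → T at (1/2,7); v=(3,-2)
3. t=13/6 → R at (7,8/3); v=(-3,-2)
4. t=4/3 → B at (3,0); v=(-3,2)
5. t=1 → L at (0,2); v=(3,2)
6. t=7/3 → R at (7,20/3); v=(-3,2)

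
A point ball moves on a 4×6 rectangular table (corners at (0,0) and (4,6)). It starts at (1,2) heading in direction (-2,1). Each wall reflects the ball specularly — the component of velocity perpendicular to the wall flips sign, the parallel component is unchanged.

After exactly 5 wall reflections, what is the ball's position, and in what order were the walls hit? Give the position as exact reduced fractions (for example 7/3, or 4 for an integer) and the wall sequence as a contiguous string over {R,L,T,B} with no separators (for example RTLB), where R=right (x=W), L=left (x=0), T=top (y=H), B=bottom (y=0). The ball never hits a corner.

1. t=1/2 → L at (0,5/2); v=(2,1)
2. t=2 → R at (4,9/2); v=(-2,1)
3. t=3/2 → T at (1,6); v=(-2,-1)
4. t=1/2 → L at (0,11/2); v=(2,-1)
5. t=2 → R at (4,7/2); v=(-2,-1)

Final position: (4,7/2)
Wall sequence: LRTLR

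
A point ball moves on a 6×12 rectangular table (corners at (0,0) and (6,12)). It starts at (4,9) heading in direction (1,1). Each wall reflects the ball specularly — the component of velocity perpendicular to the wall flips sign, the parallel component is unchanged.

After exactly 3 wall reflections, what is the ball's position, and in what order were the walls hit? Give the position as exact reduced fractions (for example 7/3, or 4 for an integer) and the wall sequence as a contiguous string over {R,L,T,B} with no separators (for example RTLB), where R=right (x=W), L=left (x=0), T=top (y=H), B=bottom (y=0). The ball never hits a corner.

Final position: (0,7)
Wall sequence: RTL

1. t=2 → R at (6,11); v=(-1,1)
2. t=1 → T at (5,12); v=(-1,-1)
3. t=5 → L at (0,7); v=(1,-1)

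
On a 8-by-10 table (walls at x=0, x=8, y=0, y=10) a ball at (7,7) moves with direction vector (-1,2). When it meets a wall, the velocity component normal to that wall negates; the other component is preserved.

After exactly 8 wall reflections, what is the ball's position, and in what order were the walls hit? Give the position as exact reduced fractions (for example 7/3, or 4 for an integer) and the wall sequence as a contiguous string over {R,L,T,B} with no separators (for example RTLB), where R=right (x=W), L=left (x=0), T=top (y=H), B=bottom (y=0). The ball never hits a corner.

1. t=3/2 → T at (11/2,10); v=(-1,-2)
2. t=5 → B at (1/2,0); v=(-1,2)
3. t=1/2 → L at (0,1); v=(1,2)
4. t=9/2 → T at (9/2,10); v=(1,-2)
5. t=7/2 → R at (8,3); v=(-1,-2)
6. t=3/2 → B at (13/2,0); v=(-1,2)
7. t=5 → T at (3/2,10); v=(-1,-2)
8. t=3/2 → L at (0,7); v=(1,-2)

Final position: (0,7)
Wall sequence: TBLTRBTL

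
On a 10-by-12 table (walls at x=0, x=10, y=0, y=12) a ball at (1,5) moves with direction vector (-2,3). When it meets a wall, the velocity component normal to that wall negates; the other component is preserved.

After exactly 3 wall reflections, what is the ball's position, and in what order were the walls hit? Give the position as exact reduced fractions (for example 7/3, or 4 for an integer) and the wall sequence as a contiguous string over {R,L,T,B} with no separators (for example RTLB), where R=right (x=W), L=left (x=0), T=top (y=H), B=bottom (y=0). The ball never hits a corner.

1. t=1/2 → L at (0,13/2); v=(2,3)
2. t=11/6 → T at (11/3,12); v=(2,-3)
3. t=19/6 → R at (10,5/2); v=(-2,-3)

Final position: (10,5/2)
Wall sequence: LTR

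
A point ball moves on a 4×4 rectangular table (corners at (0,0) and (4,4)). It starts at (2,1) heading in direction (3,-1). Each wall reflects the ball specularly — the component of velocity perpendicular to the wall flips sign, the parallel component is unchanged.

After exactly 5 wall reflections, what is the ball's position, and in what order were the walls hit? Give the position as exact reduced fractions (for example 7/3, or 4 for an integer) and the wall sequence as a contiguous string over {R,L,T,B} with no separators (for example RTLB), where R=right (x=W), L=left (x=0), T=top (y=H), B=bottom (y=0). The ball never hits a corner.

Final position: (0,11/3)
Wall sequence: RBLRL

1. t=2/3 → R at (4,1/3); v=(-3,-1)
2. t=1/3 → B at (3,0); v=(-3,1)
3. t=1 → L at (0,1); v=(3,1)
4. t=4/3 → R at (4,7/3); v=(-3,1)
5. t=4/3 → L at (0,11/3); v=(3,1)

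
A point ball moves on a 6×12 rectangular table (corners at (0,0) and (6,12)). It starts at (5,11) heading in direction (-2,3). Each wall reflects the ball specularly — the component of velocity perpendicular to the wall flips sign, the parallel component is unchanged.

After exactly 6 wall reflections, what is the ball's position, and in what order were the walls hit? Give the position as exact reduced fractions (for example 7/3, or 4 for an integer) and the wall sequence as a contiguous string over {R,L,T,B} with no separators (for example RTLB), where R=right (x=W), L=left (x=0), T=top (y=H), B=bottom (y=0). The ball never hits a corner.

1. t=1/3 → T at (13/3,12); v=(-2,-3)
2. t=13/6 → L at (0,11/2); v=(2,-3)
3. t=11/6 → B at (11/3,0); v=(2,3)
4. t=7/6 → R at (6,7/2); v=(-2,3)
5. t=17/6 → T at (1/3,12); v=(-2,-3)
6. t=1/6 → L at (0,23/2); v=(2,-3)

Final position: (0,23/2)
Wall sequence: TLBRTL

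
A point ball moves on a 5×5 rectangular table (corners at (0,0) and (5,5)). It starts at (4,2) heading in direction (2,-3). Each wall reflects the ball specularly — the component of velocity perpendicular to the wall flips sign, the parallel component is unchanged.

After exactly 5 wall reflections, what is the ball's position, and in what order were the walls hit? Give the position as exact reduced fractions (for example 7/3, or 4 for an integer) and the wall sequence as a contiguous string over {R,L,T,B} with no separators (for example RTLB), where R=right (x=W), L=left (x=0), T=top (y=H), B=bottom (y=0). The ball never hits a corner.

1. t=1/2 → R at (5,1/2); v=(-2,-3)
2. t=1/6 → B at (14/3,0); v=(-2,3)
3. t=5/3 → T at (4/3,5); v=(-2,-3)
4. t=2/3 → L at (0,3); v=(2,-3)
5. t=1 → B at (2,0); v=(2,3)

Final position: (2,0)
Wall sequence: RBTLB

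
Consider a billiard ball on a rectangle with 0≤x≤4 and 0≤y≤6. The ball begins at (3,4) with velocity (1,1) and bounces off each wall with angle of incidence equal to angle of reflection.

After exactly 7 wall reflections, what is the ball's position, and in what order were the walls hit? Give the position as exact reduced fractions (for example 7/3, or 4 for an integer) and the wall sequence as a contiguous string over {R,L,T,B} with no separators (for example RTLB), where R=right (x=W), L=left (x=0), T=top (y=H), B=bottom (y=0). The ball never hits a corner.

Final position: (1,6)
Wall sequence: RTLBRLT

1. t=1 → R at (4,5); v=(-1,1)
2. t=1 → T at (3,6); v=(-1,-1)
3. t=3 → L at (0,3); v=(1,-1)
4. t=3 → B at (3,0); v=(1,1)
5. t=1 → R at (4,1); v=(-1,1)
6. t=4 → L at (0,5); v=(1,1)
7. t=1 → T at (1,6); v=(1,-1)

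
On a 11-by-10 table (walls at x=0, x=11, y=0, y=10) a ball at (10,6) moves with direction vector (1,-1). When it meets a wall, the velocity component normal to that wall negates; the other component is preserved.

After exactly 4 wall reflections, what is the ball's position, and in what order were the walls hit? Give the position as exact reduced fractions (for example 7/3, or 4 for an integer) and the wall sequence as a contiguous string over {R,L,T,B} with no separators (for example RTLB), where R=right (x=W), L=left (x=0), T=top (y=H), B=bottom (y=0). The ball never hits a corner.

Final position: (4,10)
Wall sequence: RBLT

1. t=1 → R at (11,5); v=(-1,-1)
2. t=5 → B at (6,0); v=(-1,1)
3. t=6 → L at (0,6); v=(1,1)
4. t=4 → T at (4,10); v=(1,-1)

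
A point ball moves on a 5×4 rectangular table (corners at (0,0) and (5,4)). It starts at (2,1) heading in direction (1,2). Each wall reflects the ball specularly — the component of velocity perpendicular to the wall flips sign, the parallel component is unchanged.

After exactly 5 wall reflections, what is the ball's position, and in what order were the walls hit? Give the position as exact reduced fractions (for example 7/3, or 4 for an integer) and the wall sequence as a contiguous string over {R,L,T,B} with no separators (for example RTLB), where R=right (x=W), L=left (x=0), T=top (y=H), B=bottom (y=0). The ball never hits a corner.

Final position: (1/2,0)
Wall sequence: TRBTB

1. t=3/2 → T at (7/2,4); v=(1,-2)
2. t=3/2 → R at (5,1); v=(-1,-2)
3. t=1/2 → B at (9/2,0); v=(-1,2)
4. t=2 → T at (5/2,4); v=(-1,-2)
5. t=2 → B at (1/2,0); v=(-1,2)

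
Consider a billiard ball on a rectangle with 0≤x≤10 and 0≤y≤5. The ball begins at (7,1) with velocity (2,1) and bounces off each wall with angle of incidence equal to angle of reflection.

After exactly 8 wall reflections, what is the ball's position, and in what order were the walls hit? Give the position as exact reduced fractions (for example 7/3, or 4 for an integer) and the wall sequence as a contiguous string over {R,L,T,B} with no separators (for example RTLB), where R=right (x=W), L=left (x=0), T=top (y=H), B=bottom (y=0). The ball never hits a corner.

Final position: (5,0)
Wall sequence: RTLBRTLB

1. t=3/2 → R at (10,5/2); v=(-2,1)
2. t=5/2 → T at (5,5); v=(-2,-1)
3. t=5/2 → L at (0,5/2); v=(2,-1)
4. t=5/2 → B at (5,0); v=(2,1)
5. t=5/2 → R at (10,5/2); v=(-2,1)
6. t=5/2 → T at (5,5); v=(-2,-1)
7. t=5/2 → L at (0,5/2); v=(2,-1)
8. t=5/2 → B at (5,0); v=(2,1)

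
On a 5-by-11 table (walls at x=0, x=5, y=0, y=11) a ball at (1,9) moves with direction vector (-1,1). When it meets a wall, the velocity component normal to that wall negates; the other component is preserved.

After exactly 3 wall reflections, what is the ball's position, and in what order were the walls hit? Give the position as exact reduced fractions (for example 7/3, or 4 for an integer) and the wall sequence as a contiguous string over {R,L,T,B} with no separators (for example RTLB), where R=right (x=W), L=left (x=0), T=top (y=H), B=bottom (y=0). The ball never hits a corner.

1. t=1 → L at (0,10); v=(1,1)
2. t=1 → T at (1,11); v=(1,-1)
3. t=4 → R at (5,7); v=(-1,-1)

Final position: (5,7)
Wall sequence: LTR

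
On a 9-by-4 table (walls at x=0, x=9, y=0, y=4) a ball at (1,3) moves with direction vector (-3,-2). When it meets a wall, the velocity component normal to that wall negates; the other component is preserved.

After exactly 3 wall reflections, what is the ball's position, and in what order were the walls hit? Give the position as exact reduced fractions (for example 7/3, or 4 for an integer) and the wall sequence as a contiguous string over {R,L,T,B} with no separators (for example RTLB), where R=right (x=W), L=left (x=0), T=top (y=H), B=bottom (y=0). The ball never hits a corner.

1. t=1/3 → L at (0,7/3); v=(3,-2)
2. t=7/6 → B at (7/2,0); v=(3,2)
3. t=11/6 → R at (9,11/3); v=(-3,2)

Final position: (9,11/3)
Wall sequence: LBR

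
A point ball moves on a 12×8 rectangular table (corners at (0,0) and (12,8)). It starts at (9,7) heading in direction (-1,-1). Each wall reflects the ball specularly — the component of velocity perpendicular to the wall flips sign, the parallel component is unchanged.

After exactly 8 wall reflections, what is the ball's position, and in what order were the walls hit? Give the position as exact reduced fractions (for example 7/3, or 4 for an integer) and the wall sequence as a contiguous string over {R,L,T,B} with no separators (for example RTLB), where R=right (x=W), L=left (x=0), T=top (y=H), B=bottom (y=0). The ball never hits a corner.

Final position: (6,0)
Wall sequence: BLTRBTLB

1. t=7 → B at (2,0); v=(-1,1)
2. t=2 → L at (0,2); v=(1,1)
3. t=6 → T at (6,8); v=(1,-1)
4. t=6 → R at (12,2); v=(-1,-1)
5. t=2 → B at (10,0); v=(-1,1)
6. t=8 → T at (2,8); v=(-1,-1)
7. t=2 → L at (0,6); v=(1,-1)
8. t=6 → B at (6,0); v=(1,1)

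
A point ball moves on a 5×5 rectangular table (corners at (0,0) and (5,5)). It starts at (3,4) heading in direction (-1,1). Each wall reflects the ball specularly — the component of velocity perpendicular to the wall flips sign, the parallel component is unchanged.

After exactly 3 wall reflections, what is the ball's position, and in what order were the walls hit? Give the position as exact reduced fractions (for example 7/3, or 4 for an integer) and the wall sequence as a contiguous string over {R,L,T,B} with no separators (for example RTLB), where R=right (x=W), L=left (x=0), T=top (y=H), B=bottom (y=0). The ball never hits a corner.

Final position: (3,0)
Wall sequence: TLB

1. t=1 → T at (2,5); v=(-1,-1)
2. t=2 → L at (0,3); v=(1,-1)
3. t=3 → B at (3,0); v=(1,1)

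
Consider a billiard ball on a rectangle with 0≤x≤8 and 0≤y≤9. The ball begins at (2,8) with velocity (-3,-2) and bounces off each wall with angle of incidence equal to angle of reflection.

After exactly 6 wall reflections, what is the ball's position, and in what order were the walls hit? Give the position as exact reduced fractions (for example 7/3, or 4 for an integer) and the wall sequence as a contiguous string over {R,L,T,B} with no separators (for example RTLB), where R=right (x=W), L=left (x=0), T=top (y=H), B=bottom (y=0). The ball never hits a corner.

Final position: (8,26/3)
Wall sequence: LRBLTR

1. t=2/3 → L at (0,20/3); v=(3,-2)
2. t=8/3 → R at (8,4/3); v=(-3,-2)
3. t=2/3 → B at (6,0); v=(-3,2)
4. t=2 → L at (0,4); v=(3,2)
5. t=5/2 → T at (15/2,9); v=(3,-2)
6. t=1/6 → R at (8,26/3); v=(-3,-2)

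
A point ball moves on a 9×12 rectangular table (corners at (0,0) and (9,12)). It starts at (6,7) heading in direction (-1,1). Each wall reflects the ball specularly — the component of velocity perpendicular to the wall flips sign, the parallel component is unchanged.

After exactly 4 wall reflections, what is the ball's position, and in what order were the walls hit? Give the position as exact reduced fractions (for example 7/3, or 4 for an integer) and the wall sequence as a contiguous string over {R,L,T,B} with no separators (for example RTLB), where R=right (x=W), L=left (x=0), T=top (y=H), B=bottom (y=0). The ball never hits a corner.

Final position: (7,0)
Wall sequence: TLRB

1. t=5 → T at (1,12); v=(-1,-1)
2. t=1 → L at (0,11); v=(1,-1)
3. t=9 → R at (9,2); v=(-1,-1)
4. t=2 → B at (7,0); v=(-1,1)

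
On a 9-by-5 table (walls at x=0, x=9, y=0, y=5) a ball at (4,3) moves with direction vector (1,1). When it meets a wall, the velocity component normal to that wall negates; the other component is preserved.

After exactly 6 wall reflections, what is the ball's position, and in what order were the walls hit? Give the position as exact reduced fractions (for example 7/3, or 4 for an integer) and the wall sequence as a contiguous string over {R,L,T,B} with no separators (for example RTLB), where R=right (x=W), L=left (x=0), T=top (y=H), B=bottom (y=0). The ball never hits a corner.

Final position: (3,0)
Wall sequence: TRBTLB

1. t=2 → T at (6,5); v=(1,-1)
2. t=3 → R at (9,2); v=(-1,-1)
3. t=2 → B at (7,0); v=(-1,1)
4. t=5 → T at (2,5); v=(-1,-1)
5. t=2 → L at (0,3); v=(1,-1)
6. t=3 → B at (3,0); v=(1,1)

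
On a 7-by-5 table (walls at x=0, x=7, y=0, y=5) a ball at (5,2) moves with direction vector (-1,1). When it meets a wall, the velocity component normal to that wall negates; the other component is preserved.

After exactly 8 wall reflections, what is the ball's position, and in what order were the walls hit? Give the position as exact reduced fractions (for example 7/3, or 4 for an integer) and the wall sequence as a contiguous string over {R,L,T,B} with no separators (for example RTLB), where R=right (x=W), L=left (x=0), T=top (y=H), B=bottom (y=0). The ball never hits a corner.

1. t=3 → T at (2,5); v=(-1,-1)
2. t=2 → L at (0,3); v=(1,-1)
3. t=3 → B at (3,0); v=(1,1)
4. t=4 → R at (7,4); v=(-1,1)
5. t=1 → T at (6,5); v=(-1,-1)
6. t=5 → B at (1,0); v=(-1,1)
7. t=1 → L at (0,1); v=(1,1)
8. t=4 → T at (4,5); v=(1,-1)

Final position: (4,5)
Wall sequence: TLBRTBLT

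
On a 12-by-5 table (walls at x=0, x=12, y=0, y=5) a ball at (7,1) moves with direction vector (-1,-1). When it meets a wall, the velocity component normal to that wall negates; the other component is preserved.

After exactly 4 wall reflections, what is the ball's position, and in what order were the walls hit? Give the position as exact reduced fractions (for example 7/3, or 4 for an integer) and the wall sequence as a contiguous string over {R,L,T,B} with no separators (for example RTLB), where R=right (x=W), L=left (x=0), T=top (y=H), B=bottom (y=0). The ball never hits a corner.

Final position: (4,0)
Wall sequence: BTLB

1. t=1 → B at (6,0); v=(-1,1)
2. t=5 → T at (1,5); v=(-1,-1)
3. t=1 → L at (0,4); v=(1,-1)
4. t=4 → B at (4,0); v=(1,1)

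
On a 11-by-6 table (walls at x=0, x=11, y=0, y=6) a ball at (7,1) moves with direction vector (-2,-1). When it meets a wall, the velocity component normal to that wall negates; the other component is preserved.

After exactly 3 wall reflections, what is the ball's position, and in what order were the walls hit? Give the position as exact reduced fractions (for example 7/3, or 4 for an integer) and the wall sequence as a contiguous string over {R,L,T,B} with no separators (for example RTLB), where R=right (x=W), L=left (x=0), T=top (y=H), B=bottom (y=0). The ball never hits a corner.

Final position: (7,6)
Wall sequence: BLT

1. t=1 → B at (5,0); v=(-2,1)
2. t=5/2 → L at (0,5/2); v=(2,1)
3. t=7/2 → T at (7,6); v=(2,-1)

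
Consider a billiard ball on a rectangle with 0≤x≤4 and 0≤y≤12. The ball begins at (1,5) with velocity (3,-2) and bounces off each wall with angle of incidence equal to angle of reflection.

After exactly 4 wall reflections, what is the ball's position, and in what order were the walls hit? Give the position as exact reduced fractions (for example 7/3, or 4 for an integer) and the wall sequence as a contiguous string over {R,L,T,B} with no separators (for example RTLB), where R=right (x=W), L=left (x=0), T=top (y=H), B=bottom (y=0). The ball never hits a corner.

1. t=1 → R at (4,3); v=(-3,-2)
2. t=4/3 → L at (0,1/3); v=(3,-2)
3. t=1/6 → B at (1/2,0); v=(3,2)
4. t=7/6 → R at (4,7/3); v=(-3,2)

Final position: (4,7/3)
Wall sequence: RLBR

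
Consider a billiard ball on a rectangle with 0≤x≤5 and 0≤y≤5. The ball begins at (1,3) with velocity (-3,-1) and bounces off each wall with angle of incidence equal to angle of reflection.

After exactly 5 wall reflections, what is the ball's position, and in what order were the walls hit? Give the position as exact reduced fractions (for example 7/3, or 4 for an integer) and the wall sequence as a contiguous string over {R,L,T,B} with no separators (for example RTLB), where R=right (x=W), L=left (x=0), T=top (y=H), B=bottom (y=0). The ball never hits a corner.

1. t=1/3 → L at (0,8/3); v=(3,-1)
2. t=5/3 → R at (5,1); v=(-3,-1)
3. t=1 → B at (2,0); v=(-3,1)
4. t=2/3 → L at (0,2/3); v=(3,1)
5. t=5/3 → R at (5,7/3); v=(-3,1)

Final position: (5,7/3)
Wall sequence: LRBLR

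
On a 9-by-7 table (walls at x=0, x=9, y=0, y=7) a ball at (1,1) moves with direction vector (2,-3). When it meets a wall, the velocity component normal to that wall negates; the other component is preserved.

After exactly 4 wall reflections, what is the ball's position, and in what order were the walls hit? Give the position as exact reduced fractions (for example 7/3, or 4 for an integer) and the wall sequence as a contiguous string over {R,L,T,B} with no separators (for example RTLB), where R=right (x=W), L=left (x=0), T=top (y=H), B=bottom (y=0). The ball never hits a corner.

Final position: (7,0)
Wall sequence: BTRB

1. t=1/3 → B at (5/3,0); v=(2,3)
2. t=7/3 → T at (19/3,7); v=(2,-3)
3. t=4/3 → R at (9,3); v=(-2,-3)
4. t=1 → B at (7,0); v=(-2,3)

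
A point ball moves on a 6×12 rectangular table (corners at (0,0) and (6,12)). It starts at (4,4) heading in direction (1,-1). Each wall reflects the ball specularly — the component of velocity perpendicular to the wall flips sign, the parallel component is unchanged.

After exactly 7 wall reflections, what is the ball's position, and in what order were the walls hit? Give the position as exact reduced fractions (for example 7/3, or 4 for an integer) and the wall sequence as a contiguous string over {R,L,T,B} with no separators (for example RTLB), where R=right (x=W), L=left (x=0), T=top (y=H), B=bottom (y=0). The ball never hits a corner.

1. t=2 → R at (6,2); v=(-1,-1)
2. t=2 → B at (4,0); v=(-1,1)
3. t=4 → L at (0,4); v=(1,1)
4. t=6 → R at (6,10); v=(-1,1)
5. t=2 → T at (4,12); v=(-1,-1)
6. t=4 → L at (0,8); v=(1,-1)
7. t=6 → R at (6,2); v=(-1,-1)

Final position: (6,2)
Wall sequence: RBLRTLR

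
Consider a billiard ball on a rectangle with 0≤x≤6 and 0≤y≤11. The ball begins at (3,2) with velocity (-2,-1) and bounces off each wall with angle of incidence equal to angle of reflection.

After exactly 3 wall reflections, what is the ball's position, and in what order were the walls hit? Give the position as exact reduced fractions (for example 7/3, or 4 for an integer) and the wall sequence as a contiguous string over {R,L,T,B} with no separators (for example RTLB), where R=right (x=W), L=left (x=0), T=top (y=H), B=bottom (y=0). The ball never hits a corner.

Final position: (6,5/2)
Wall sequence: LBR

1. t=3/2 → L at (0,1/2); v=(2,-1)
2. t=1/2 → B at (1,0); v=(2,1)
3. t=5/2 → R at (6,5/2); v=(-2,1)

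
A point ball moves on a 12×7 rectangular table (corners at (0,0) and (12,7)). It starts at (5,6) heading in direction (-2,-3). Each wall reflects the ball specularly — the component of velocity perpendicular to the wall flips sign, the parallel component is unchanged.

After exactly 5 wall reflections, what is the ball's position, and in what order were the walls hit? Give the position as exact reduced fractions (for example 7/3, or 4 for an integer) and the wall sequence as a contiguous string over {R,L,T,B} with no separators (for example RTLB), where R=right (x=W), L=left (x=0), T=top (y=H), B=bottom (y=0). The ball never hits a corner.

Final position: (12,11/2)
Wall sequence: BLTBR

1. t=2 → B at (1,0); v=(-2,3)
2. t=1/2 → L at (0,3/2); v=(2,3)
3. t=11/6 → T at (11/3,7); v=(2,-3)
4. t=7/3 → B at (25/3,0); v=(2,3)
5. t=11/6 → R at (12,11/2); v=(-2,3)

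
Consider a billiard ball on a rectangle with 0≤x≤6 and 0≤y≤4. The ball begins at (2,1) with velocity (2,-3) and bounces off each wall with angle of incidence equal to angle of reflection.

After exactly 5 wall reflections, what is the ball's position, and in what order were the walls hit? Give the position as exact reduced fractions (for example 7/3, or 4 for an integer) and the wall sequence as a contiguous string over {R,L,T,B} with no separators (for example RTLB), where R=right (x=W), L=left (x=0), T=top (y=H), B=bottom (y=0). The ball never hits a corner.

Final position: (4/3,4)
Wall sequence: BTRBT

1. t=1/3 → B at (8/3,0); v=(2,3)
2. t=4/3 → T at (16/3,4); v=(2,-3)
3. t=1/3 → R at (6,3); v=(-2,-3)
4. t=1 → B at (4,0); v=(-2,3)
5. t=4/3 → T at (4/3,4); v=(-2,-3)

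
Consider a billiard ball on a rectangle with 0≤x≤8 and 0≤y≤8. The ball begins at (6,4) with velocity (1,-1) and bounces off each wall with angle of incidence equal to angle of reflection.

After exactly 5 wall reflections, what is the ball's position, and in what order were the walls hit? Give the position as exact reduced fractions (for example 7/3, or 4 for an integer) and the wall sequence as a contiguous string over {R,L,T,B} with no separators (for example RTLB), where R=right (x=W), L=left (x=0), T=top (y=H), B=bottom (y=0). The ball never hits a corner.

1. t=2 → R at (8,2); v=(-1,-1)
2. t=2 → B at (6,0); v=(-1,1)
3. t=6 → L at (0,6); v=(1,1)
4. t=2 → T at (2,8); v=(1,-1)
5. t=6 → R at (8,2); v=(-1,-1)

Final position: (8,2)
Wall sequence: RBLTR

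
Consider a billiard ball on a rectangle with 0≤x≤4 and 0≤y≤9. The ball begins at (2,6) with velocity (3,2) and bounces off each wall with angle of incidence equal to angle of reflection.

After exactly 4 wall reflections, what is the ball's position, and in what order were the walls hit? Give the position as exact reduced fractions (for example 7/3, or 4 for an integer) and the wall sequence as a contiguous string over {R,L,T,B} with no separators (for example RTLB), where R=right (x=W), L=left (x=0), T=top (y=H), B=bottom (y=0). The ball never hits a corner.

1. t=2/3 → R at (4,22/3); v=(-3,2)
2. t=5/6 → T at (3/2,9); v=(-3,-2)
3. t=1/2 → L at (0,8); v=(3,-2)
4. t=4/3 → R at (4,16/3); v=(-3,-2)

Final position: (4,16/3)
Wall sequence: RTLR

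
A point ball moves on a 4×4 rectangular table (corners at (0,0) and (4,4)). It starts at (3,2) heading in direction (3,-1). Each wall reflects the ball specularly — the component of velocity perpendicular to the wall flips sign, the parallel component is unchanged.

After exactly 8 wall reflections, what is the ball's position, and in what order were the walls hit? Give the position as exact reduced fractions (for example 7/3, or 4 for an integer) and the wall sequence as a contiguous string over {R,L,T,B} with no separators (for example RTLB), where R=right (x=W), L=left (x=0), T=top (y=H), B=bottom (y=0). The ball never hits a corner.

1. t=1/3 → R at (4,5/3); v=(-3,-1)
2. t=4/3 → L at (0,1/3); v=(3,-1)
3. t=1/3 → B at (1,0); v=(3,1)
4. t=1 → R at (4,1); v=(-3,1)
5. t=4/3 → L at (0,7/3); v=(3,1)
6. t=4/3 → R at (4,11/3); v=(-3,1)
7. t=1/3 → T at (3,4); v=(-3,-1)
8. t=1 → L at (0,3); v=(3,-1)

Final position: (0,3)
Wall sequence: RLBRLRTL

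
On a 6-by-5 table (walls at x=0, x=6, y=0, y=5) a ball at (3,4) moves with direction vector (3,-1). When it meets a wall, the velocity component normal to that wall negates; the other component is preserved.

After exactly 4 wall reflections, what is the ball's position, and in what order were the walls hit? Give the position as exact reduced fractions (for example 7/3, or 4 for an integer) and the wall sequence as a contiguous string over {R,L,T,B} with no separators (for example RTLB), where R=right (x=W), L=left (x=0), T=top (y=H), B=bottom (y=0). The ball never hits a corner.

Final position: (6,1)
Wall sequence: RLBR

1. t=1 → R at (6,3); v=(-3,-1)
2. t=2 → L at (0,1); v=(3,-1)
3. t=1 → B at (3,0); v=(3,1)
4. t=1 → R at (6,1); v=(-3,1)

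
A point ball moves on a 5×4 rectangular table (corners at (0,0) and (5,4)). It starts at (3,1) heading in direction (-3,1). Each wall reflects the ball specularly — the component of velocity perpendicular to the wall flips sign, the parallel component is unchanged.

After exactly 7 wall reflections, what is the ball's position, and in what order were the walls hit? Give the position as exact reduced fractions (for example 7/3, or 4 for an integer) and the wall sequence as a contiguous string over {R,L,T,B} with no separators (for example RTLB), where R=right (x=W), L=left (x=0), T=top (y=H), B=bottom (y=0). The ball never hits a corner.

Final position: (0,2/3)
Wall sequence: LRTLRBL

1. t=1 → L at (0,2); v=(3,1)
2. t=5/3 → R at (5,11/3); v=(-3,1)
3. t=1/3 → T at (4,4); v=(-3,-1)
4. t=4/3 → L at (0,8/3); v=(3,-1)
5. t=5/3 → R at (5,1); v=(-3,-1)
6. t=1 → B at (2,0); v=(-3,1)
7. t=2/3 → L at (0,2/3); v=(3,1)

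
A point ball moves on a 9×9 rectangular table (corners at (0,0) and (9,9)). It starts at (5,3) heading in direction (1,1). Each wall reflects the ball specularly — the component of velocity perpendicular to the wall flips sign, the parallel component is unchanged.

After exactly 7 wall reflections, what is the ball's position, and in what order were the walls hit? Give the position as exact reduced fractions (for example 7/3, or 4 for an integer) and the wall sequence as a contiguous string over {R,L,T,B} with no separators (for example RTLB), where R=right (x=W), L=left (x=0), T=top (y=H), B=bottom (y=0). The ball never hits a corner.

Final position: (0,2)
Wall sequence: RTLBRTL

1. t=4 → R at (9,7); v=(-1,1)
2. t=2 → T at (7,9); v=(-1,-1)
3. t=7 → L at (0,2); v=(1,-1)
4. t=2 → B at (2,0); v=(1,1)
5. t=7 → R at (9,7); v=(-1,1)
6. t=2 → T at (7,9); v=(-1,-1)
7. t=7 → L at (0,2); v=(1,-1)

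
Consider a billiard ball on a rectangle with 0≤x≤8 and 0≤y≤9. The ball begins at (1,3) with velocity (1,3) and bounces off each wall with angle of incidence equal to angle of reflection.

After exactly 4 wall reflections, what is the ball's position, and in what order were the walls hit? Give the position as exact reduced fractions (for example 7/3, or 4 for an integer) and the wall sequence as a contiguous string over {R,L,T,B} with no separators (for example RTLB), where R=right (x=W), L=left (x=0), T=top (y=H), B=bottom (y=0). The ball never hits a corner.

1. t=2 → T at (3,9); v=(1,-3)
2. t=3 → B at (6,0); v=(1,3)
3. t=2 → R at (8,6); v=(-1,3)
4. t=1 → T at (7,9); v=(-1,-3)

Final position: (7,9)
Wall sequence: TBRT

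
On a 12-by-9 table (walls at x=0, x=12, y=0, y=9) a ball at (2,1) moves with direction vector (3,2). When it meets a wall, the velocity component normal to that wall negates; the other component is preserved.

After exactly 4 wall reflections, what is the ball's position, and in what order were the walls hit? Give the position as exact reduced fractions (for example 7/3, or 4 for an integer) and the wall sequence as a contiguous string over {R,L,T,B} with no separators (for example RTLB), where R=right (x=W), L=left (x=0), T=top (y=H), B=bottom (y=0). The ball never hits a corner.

Final position: (7/2,0)
Wall sequence: RTLB

1. t=10/3 → R at (12,23/3); v=(-3,2)
2. t=2/3 → T at (10,9); v=(-3,-2)
3. t=10/3 → L at (0,7/3); v=(3,-2)
4. t=7/6 → B at (7/2,0); v=(3,2)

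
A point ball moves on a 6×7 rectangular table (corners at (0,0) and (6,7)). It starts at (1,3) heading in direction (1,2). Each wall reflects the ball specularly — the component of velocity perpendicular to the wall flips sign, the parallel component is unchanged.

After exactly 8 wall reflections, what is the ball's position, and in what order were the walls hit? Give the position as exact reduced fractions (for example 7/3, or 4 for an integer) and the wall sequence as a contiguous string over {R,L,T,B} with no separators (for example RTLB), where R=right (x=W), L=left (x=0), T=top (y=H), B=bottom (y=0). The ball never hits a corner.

1. t=2 → T at (3,7); v=(1,-2)
2. t=3 → R at (6,1); v=(-1,-2)
3. t=1/2 → B at (11/2,0); v=(-1,2)
4. t=7/2 → T at (2,7); v=(-1,-2)
5. t=2 → L at (0,3); v=(1,-2)
6. t=3/2 → B at (3/2,0); v=(1,2)
7. t=7/2 → T at (5,7); v=(1,-2)
8. t=1 → R at (6,5); v=(-1,-2)

Final position: (6,5)
Wall sequence: TRBTLBTR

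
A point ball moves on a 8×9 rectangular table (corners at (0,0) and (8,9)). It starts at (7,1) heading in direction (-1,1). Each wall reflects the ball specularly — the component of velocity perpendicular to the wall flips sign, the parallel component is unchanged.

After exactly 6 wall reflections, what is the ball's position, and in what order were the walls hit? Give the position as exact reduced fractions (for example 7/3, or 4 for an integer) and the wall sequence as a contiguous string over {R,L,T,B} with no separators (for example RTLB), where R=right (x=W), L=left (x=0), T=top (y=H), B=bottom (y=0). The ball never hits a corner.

Final position: (3,9)
Wall sequence: LTRBLT

1. t=7 → L at (0,8); v=(1,1)
2. t=1 → T at (1,9); v=(1,-1)
3. t=7 → R at (8,2); v=(-1,-1)
4. t=2 → B at (6,0); v=(-1,1)
5. t=6 → L at (0,6); v=(1,1)
6. t=3 → T at (3,9); v=(1,-1)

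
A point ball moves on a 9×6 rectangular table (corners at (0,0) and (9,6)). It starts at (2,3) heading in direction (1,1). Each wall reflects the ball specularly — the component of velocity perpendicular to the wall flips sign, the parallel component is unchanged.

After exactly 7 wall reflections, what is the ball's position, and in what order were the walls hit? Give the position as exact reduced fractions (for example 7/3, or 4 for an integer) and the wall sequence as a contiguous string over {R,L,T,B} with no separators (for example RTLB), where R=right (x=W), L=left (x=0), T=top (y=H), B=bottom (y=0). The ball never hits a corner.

Final position: (9,4)
Wall sequence: TRBTLBR

1. t=3 → T at (5,6); v=(1,-1)
2. t=4 → R at (9,2); v=(-1,-1)
3. t=2 → B at (7,0); v=(-1,1)
4. t=6 → T at (1,6); v=(-1,-1)
5. t=1 → L at (0,5); v=(1,-1)
6. t=5 → B at (5,0); v=(1,1)
7. t=4 → R at (9,4); v=(-1,1)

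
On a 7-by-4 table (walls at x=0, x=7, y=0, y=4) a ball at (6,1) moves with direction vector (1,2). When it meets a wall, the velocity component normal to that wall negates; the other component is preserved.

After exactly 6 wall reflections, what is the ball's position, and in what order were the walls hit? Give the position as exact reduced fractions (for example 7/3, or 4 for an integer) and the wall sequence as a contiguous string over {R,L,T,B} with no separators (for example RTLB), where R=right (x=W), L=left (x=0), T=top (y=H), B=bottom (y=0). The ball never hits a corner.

1. t=1 → R at (7,3); v=(-1,2)
2. t=1/2 → T at (13/2,4); v=(-1,-2)
3. t=2 → B at (9/2,0); v=(-1,2)
4. t=2 → T at (5/2,4); v=(-1,-2)
5. t=2 → B at (1/2,0); v=(-1,2)
6. t=1/2 → L at (0,1); v=(1,2)

Final position: (0,1)
Wall sequence: RTBTBL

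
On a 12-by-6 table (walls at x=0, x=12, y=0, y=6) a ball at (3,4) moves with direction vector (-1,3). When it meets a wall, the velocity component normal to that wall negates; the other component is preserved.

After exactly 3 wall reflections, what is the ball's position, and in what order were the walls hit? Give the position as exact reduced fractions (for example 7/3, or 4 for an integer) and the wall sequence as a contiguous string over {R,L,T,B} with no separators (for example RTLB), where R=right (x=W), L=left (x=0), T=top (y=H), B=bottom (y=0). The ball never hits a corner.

Final position: (0,1)
Wall sequence: TBL

1. t=2/3 → T at (7/3,6); v=(-1,-3)
2. t=2 → B at (1/3,0); v=(-1,3)
3. t=1/3 → L at (0,1); v=(1,3)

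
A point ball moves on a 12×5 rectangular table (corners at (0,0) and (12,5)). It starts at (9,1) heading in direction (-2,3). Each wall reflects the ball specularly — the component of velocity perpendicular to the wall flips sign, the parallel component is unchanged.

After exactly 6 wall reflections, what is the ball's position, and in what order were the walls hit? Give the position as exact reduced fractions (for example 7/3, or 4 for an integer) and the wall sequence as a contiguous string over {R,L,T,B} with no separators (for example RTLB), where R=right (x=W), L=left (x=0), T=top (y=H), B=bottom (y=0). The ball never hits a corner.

1. t=4/3 → T at (19/3,5); v=(-2,-3)
2. t=5/3 → B at (3,0); v=(-2,3)
3. t=3/2 → L at (0,9/2); v=(2,3)
4. t=1/6 → T at (1/3,5); v=(2,-3)
5. t=5/3 → B at (11/3,0); v=(2,3)
6. t=5/3 → T at (7,5); v=(2,-3)

Final position: (7,5)
Wall sequence: TBLTBT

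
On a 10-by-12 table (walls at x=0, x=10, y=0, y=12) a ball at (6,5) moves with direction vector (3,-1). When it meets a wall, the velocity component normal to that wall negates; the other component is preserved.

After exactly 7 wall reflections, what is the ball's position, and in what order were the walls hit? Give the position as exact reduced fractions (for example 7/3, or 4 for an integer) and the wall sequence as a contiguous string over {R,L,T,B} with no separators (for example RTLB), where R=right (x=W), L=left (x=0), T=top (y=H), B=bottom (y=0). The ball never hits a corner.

Final position: (3,12)
Wall sequence: RLBRLRT

1. t=4/3 → R at (10,11/3); v=(-3,-1)
2. t=10/3 → L at (0,1/3); v=(3,-1)
3. t=1/3 → B at (1,0); v=(3,1)
4. t=3 → R at (10,3); v=(-3,1)
5. t=10/3 → L at (0,19/3); v=(3,1)
6. t=10/3 → R at (10,29/3); v=(-3,1)
7. t=7/3 → T at (3,12); v=(-3,-1)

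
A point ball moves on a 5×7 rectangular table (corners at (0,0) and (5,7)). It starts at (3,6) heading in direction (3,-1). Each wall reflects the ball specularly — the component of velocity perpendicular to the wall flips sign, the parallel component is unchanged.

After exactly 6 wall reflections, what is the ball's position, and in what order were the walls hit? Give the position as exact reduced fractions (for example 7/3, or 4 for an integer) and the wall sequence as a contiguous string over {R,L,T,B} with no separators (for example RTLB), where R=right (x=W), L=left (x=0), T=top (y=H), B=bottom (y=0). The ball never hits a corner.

Final position: (5,4/3)
Wall sequence: RLRLBR

1. t=2/3 → R at (5,16/3); v=(-3,-1)
2. t=5/3 → L at (0,11/3); v=(3,-1)
3. t=5/3 → R at (5,2); v=(-3,-1)
4. t=5/3 → L at (0,1/3); v=(3,-1)
5. t=1/3 → B at (1,0); v=(3,1)
6. t=4/3 → R at (5,4/3); v=(-3,1)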